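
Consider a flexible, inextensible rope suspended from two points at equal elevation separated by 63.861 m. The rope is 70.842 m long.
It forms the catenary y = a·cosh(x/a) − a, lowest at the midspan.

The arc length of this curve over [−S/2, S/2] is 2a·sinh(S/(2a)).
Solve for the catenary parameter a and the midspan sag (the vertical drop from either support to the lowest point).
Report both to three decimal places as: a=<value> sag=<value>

seed: a₀ = √(S³/(24(L−S))) = √(63.861³/(24·6.981)) = 39.426582
iter 1: u=0.809872  f(a)=+2.325e-01  f'(a)=-3.779e-01  a ← 39.426582 − (+2.325e-01/-3.779e-01) = 40.041943
iter 2: u=0.797426  f(a)=+5.556e-03  f'(a)=-3.600e-01  a ← 40.041943 − (+5.556e-03/-3.600e-01) = 40.057376
iter 3: u=0.797119  f(a)=+3.344e-06  f'(a)=-3.596e-01  a ← 40.057376 − (+3.344e-06/-3.596e-01) = 40.057385
iter 4: u=0.797119  f(a)=+1.222e-12  f'(a)=-3.596e-01  a ← 40.057385 − (+1.222e-12/-3.596e-01) = 40.057385
converged: |Δa| < 1e-12 after 4 iterations
sag = a·(cosh(S/(2a)) − 1) = 40.057385·(cosh(0.797119) − 1) = 13.414489
T_max/T_min = cosh(S/(2a)) = 1.334882

a=40.057 sag=13.414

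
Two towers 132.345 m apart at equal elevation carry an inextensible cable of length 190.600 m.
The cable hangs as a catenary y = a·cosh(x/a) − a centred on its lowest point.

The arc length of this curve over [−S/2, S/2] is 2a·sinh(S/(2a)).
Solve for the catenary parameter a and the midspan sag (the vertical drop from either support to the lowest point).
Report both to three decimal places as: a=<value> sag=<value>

seed: a₀ = √(S³/(24(L−S))) = √(132.345³/(24·58.255)) = 40.718248
iter 1: u=1.625131  f(a)=+8.195e+00  f'(a)=-3.692e+00  a ← 40.718248 − (+8.195e+00/-3.692e+00) = 42.937846
iter 2: u=1.541123  f(a)=+7.178e-01  f'(a)=-3.071e+00  a ← 42.937846 − (+7.178e-01/-3.071e+00) = 43.171562
iter 3: u=1.532780  f(a)=+6.674e-03  f'(a)=-3.014e+00  a ← 43.171562 − (+6.674e-03/-3.014e+00) = 43.173776
iter 4: u=1.532701  f(a)=+5.890e-07  f'(a)=-3.014e+00  a ← 43.173776 − (+5.890e-07/-3.014e+00) = 43.173776
iter 5: u=1.532701  f(a)=+0.000e+00  f'(a)=-3.014e+00  a ← 43.173776 − (+0.000e+00/-3.014e+00) = 43.173776
converged: |Δa| < 1e-12 after 5 iterations
sag = a·(cosh(S/(2a)) − 1) = 43.173776·(cosh(1.532701) − 1) = 61.449667
T_max/T_min = cosh(S/(2a)) = 2.423310

a=43.174 sag=61.450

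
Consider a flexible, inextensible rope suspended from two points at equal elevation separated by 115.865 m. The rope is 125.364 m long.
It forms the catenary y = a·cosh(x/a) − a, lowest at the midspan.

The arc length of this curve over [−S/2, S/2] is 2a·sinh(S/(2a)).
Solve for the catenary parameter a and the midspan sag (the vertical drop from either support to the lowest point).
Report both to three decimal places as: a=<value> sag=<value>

a=83.598 sag=20.890

seed: a₀ = √(S³/(24(L−S))) = √(115.865³/(24·9.499)) = 82.600720
iter 1: u=0.701356  f(a)=+2.364e-01  f'(a)=-2.415e-01  a ← 82.600720 − (+2.364e-01/-2.415e-01) = 83.579482
iter 2: u=0.693143  f(a)=+4.267e-03  f'(a)=-2.329e-01  a ← 83.579482 − (+4.267e-03/-2.329e-01) = 83.597807
iter 3: u=0.692991  f(a)=+1.447e-06  f'(a)=-2.327e-01  a ← 83.597807 − (+1.447e-06/-2.327e-01) = 83.597813
iter 4: u=0.692991  f(a)=+1.705e-13  f'(a)=-2.327e-01  a ← 83.597813 − (+1.705e-13/-2.327e-01) = 83.597813
converged: |Δa| < 1e-12 after 4 iterations
sag = a·(cosh(S/(2a)) − 1) = 83.597813·(cosh(0.692991) − 1) = 20.889638
T_max/T_min = cosh(S/(2a)) = 1.249883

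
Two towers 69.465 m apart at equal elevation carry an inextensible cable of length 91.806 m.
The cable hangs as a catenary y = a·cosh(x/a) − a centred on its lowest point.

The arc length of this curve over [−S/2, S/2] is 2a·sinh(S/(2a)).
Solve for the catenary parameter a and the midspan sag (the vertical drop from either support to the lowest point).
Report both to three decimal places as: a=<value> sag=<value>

seed: a₀ = √(S³/(24(L−S))) = √(69.465³/(24·22.341)) = 25.003001
iter 1: u=1.389133  f(a)=+2.257e+00  f'(a)=-2.157e+00  a ← 25.003001 − (+2.257e+00/-2.157e+00) = 26.049720
iter 2: u=1.333316  f(a)=+1.495e-01  f'(a)=-1.880e+00  a ← 26.049720 − (+1.495e-01/-1.880e+00) = 26.129255
iter 3: u=1.329257  f(a)=+7.584e-04  f'(a)=-1.861e+00  a ← 26.129255 − (+7.584e-04/-1.861e+00) = 26.129663
iter 4: u=1.329236  f(a)=+1.974e-08  f'(a)=-1.860e+00  a ← 26.129663 − (+1.974e-08/-1.860e+00) = 26.129663
iter 5: u=1.329236  f(a)=+0.000e+00  f'(a)=-1.860e+00  a ← 26.129663 − (+0.000e+00/-1.860e+00) = 26.129663
converged: |Δa| < 1e-12 after 5 iterations
sag = a·(cosh(S/(2a)) − 1) = 26.129663·(cosh(1.329236) − 1) = 26.689318
T_max/T_min = cosh(S/(2a)) = 2.021418

a=26.130 sag=26.689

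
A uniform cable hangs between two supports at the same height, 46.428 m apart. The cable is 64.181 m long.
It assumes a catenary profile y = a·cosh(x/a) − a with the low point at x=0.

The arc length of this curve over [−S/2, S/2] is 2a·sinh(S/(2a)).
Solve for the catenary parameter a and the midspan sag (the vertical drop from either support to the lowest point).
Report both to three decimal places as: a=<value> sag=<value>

seed: a₀ = √(S³/(24(L−S))) = √(46.428³/(24·17.753)) = 15.325987
iter 1: u=1.514682  f(a)=+2.151e+00  f'(a)=-2.894e+00  a ← 15.325987 − (+2.151e+00/-2.894e+00) = 16.069457
iter 2: u=1.444604  f(a)=+1.665e-01  f'(a)=-2.462e+00  a ← 16.069457 − (+1.665e-01/-2.462e+00) = 16.137073
iter 3: u=1.438551  f(a)=+1.181e-03  f'(a)=-2.427e+00  a ← 16.137073 − (+1.181e-03/-2.427e+00) = 16.137560
iter 4: u=1.438507  f(a)=+6.040e-08  f'(a)=-2.427e+00  a ← 16.137560 − (+6.040e-08/-2.427e+00) = 16.137560
iter 5: u=1.438507  f(a)=+0.000e+00  f'(a)=-2.427e+00  a ← 16.137560 − (+0.000e+00/-2.427e+00) = 16.137560
converged: |Δa| < 1e-12 after 5 iterations
sag = a·(cosh(S/(2a)) − 1) = 16.137560·(cosh(1.438507) − 1) = 19.782087
T_max/T_min = cosh(S/(2a)) = 2.225841

a=16.138 sag=19.782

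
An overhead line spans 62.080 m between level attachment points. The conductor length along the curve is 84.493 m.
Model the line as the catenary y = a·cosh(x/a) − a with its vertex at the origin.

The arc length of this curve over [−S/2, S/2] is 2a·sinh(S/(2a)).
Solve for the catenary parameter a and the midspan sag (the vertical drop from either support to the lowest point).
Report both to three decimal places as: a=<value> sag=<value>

seed: a₀ = √(S³/(24(L−S))) = √(62.080³/(24·22.413)) = 21.089775
iter 1: u=1.471803  f(a)=+2.557e+00  f'(a)=-2.623e+00  a ← 21.089775 − (+2.557e+00/-2.623e+00) = 22.064464
iter 2: u=1.406787  f(a)=+1.879e-01  f'(a)=-2.250e+00  a ← 22.064464 − (+1.879e-01/-2.250e+00) = 22.147972
iter 3: u=1.401483  f(a)=+1.193e-03  f'(a)=-2.222e+00  a ← 22.147972 − (+1.193e-03/-2.222e+00) = 22.148509
iter 4: u=1.401449  f(a)=+4.880e-08  f'(a)=-2.222e+00  a ← 22.148509 − (+4.880e-08/-2.222e+00) = 22.148509
iter 5: u=1.401449  f(a)=-1.421e-14  f'(a)=-2.222e+00  a ← 22.148509 − (-1.421e-14/-2.222e+00) = 22.148509
converged: |Δa| < 1e-12 after 5 iterations
sag = a·(cosh(S/(2a)) − 1) = 22.148509·(cosh(1.401449) − 1) = 25.551839
T_max/T_min = cosh(S/(2a)) = 2.153660

a=22.149 sag=25.552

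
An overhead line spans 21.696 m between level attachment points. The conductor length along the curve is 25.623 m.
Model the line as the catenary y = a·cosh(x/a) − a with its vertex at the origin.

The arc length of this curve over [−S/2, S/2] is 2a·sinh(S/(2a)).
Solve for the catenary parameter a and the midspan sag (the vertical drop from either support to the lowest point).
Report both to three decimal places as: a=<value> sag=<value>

seed: a₀ = √(S³/(24(L−S))) = √(21.696³/(24·3.927)) = 10.409586
iter 1: u=1.042116  f(a)=+2.188e-01  f'(a)=-8.397e-01  a ← 10.409586 − (+2.188e-01/-8.397e-01) = 10.670203
iter 2: u=1.016663  f(a)=+8.488e-03  f'(a)=-7.757e-01  a ← 10.670203 − (+8.488e-03/-7.757e-01) = 10.681146
iter 3: u=1.015621  f(a)=+1.391e-05  f'(a)=-7.731e-01  a ← 10.681146 − (+1.391e-05/-7.731e-01) = 10.681164
iter 4: u=1.015620  f(a)=+3.749e-11  f'(a)=-7.731e-01  a ← 10.681164 − (+3.749e-11/-7.731e-01) = 10.681164
iter 5: u=1.015620  f(a)=+3.553e-15  f'(a)=-7.731e-01  a ← 10.681164 − (+3.553e-15/-7.731e-01) = 10.681164
converged: |Δa| < 1e-12 after 5 iterations
sag = a·(cosh(S/(2a)) − 1) = 10.681164·(cosh(1.015620) − 1) = 5.998818
T_max/T_min = cosh(S/(2a)) = 1.561626

a=10.681 sag=5.999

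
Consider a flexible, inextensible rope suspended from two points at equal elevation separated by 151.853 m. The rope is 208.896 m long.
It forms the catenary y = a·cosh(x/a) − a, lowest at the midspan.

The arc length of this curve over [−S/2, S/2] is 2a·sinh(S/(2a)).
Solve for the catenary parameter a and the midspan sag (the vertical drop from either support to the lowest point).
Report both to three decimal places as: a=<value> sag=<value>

a=53.208 sag=64.012

seed: a₀ = √(S³/(24(L−S))) = √(151.853³/(24·57.043)) = 50.574112
iter 1: u=1.501292  f(a)=+6.784e+00  f'(a)=-2.807e+00  a ← 50.574112 − (+6.784e+00/-2.807e+00) = 52.991125
iter 2: u=1.432815  f(a)=+5.167e-01  f'(a)=-2.394e+00  a ← 52.991125 − (+5.167e-01/-2.394e+00) = 53.206924
iter 3: u=1.427004  f(a)=+3.543e-03  f'(a)=-2.362e+00  a ← 53.206924 − (+3.543e-03/-2.362e+00) = 53.208424
iter 4: u=1.426964  f(a)=+1.691e-07  f'(a)=-2.361e+00  a ← 53.208424 − (+1.691e-07/-2.361e+00) = 53.208424
iter 5: u=1.426964  f(a)=+0.000e+00  f'(a)=-2.361e+00  a ← 53.208424 − (+0.000e+00/-2.361e+00) = 53.208424
converged: |Δa| < 1e-12 after 5 iterations
sag = a·(cosh(S/(2a)) − 1) = 53.208424·(cosh(1.426964) − 1) = 64.011545
T_max/T_min = cosh(S/(2a)) = 2.203034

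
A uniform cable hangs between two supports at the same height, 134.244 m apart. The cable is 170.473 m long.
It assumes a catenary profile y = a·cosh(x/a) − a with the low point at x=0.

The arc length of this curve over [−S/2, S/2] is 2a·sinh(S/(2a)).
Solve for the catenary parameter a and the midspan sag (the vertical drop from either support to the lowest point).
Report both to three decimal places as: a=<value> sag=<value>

a=54.763 sag=46.550

seed: a₀ = √(S³/(24(L−S))) = √(134.244³/(24·36.229)) = 52.748308
iter 1: u=1.272496  f(a)=+3.049e+00  f'(a)=-1.609e+00  a ← 52.748308 − (+3.049e+00/-1.609e+00) = 54.642779
iter 2: u=1.228378  f(a)=+1.720e-01  f'(a)=-1.432e+00  a ← 54.642779 − (+1.720e-01/-1.432e+00) = 54.762817
iter 3: u=1.225686  f(a)=+6.193e-04  f'(a)=-1.422e+00  a ← 54.762817 − (+6.193e-04/-1.422e+00) = 54.763252
iter 4: u=1.225676  f(a)=+8.096e-09  f'(a)=-1.422e+00  a ← 54.763252 − (+8.096e-09/-1.422e+00) = 54.763252
iter 5: u=1.225676  f(a)=+0.000e+00  f'(a)=-1.422e+00  a ← 54.763252 − (+0.000e+00/-1.422e+00) = 54.763252
converged: |Δa| < 1e-12 after 5 iterations
sag = a·(cosh(S/(2a)) − 1) = 54.763252·(cosh(1.225676) − 1) = 46.549505
T_max/T_min = cosh(S/(2a)) = 1.850014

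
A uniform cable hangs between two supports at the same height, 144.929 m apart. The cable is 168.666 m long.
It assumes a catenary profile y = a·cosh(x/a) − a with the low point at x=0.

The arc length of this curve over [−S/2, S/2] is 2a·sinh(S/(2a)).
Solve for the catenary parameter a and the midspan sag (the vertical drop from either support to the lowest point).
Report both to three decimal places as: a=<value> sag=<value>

a=74.831 sag=37.915

seed: a₀ = √(S³/(24(L−S))) = √(144.929³/(24·23.737)) = 73.099500
iter 1: u=0.991313  f(a)=+1.194e+00  f'(a)=-7.155e-01  a ← 73.099500 − (+1.194e+00/-7.155e-01) = 74.768136
iter 2: u=0.969190  f(a)=+4.211e-02  f'(a)=-6.659e-01  a ← 74.768136 − (+4.211e-02/-6.659e-01) = 74.831369
iter 3: u=0.968371  f(a)=+5.661e-05  f'(a)=-6.641e-01  a ← 74.831369 − (+5.661e-05/-6.641e-01) = 74.831455
iter 4: u=0.968370  f(a)=+1.026e-10  f'(a)=-6.641e-01  a ← 74.831455 − (+1.026e-10/-6.641e-01) = 74.831455
iter 5: u=0.968370  f(a)=+0.000e+00  f'(a)=-6.641e-01  a ← 74.831455 − (+0.000e+00/-6.641e-01) = 74.831455
converged: |Δa| < 1e-12 after 5 iterations
sag = a·(cosh(S/(2a)) − 1) = 74.831455·(cosh(0.968370) − 1) = 37.915171
T_max/T_min = cosh(S/(2a)) = 1.506674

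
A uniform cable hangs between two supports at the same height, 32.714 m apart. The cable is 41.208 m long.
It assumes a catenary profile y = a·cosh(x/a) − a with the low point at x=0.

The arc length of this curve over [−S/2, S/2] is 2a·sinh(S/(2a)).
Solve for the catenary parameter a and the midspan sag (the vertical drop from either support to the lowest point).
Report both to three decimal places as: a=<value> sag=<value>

seed: a₀ = √(S³/(24(L−S))) = √(32.714³/(24·8.494)) = 13.105051
iter 1: u=1.248145  f(a)=+6.867e-01  f'(a)=-1.510e+00  a ← 13.105051 − (+6.867e-01/-1.510e+00) = 13.559882
iter 2: u=1.206279  f(a)=+3.737e-02  f'(a)=-1.350e+00  a ← 13.559882 − (+3.737e-02/-1.350e+00) = 13.587572
iter 3: u=1.203821  f(a)=+1.248e-04  f'(a)=-1.341e+00  a ← 13.587572 − (+1.248e-04/-1.341e+00) = 13.587665
iter 4: u=1.203812  f(a)=+1.401e-09  f'(a)=-1.341e+00  a ← 13.587665 − (+1.401e-09/-1.341e+00) = 13.587665
iter 5: u=1.203812  f(a)=+7.105e-15  f'(a)=-1.341e+00  a ← 13.587665 − (+7.105e-15/-1.341e+00) = 13.587665
converged: |Δa| < 1e-12 after 5 iterations
sag = a·(cosh(S/(2a)) − 1) = 13.587665·(cosh(1.203812) − 1) = 11.093288
T_max/T_min = cosh(S/(2a)) = 1.816423

a=13.588 sag=11.093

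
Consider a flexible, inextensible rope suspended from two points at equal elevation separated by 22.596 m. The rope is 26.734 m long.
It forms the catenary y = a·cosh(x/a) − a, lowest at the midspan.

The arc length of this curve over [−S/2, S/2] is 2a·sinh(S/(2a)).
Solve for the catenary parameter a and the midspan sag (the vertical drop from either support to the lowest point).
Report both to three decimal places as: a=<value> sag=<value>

seed: a₀ = √(S³/(24(L−S))) = √(22.596³/(24·4.138)) = 10.778206
iter 1: u=1.048226  f(a)=+2.334e-01  f'(a)=-8.556e-01  a ← 10.778206 − (+2.334e-01/-8.556e-01) = 11.050971
iter 2: u=1.022354  f(a)=+9.153e-03  f'(a)=-7.897e-01  a ← 11.050971 − (+9.153e-03/-7.897e-01) = 11.062562
iter 3: u=1.021282  f(a)=+1.535e-05  f'(a)=-7.870e-01  a ← 11.062562 − (+1.535e-05/-7.870e-01) = 11.062582
iter 4: u=1.021281  f(a)=+4.334e-11  f'(a)=-7.870e-01  a ← 11.062582 − (+4.334e-11/-7.870e-01) = 11.062582
iter 5: u=1.021281  f(a)=+3.553e-15  f'(a)=-7.870e-01  a ← 11.062582 − (+3.553e-15/-7.870e-01) = 11.062582
converged: |Δa| < 1e-12 after 5 iterations
sag = a·(cosh(S/(2a)) − 1) = 11.062582·(cosh(1.021281) − 1) = 6.288424
T_max/T_min = cosh(S/(2a)) = 1.568441

a=11.063 sag=6.288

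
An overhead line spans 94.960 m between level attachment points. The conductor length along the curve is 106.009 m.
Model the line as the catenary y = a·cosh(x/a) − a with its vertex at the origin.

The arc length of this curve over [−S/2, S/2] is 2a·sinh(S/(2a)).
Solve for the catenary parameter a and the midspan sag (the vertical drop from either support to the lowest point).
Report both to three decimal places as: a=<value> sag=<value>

a=57.792 sag=20.626

seed: a₀ = √(S³/(24(L−S))) = √(94.960³/(24·11.049)) = 56.825590
iter 1: u=0.835539  f(a)=+3.922e-01  f'(a)=-4.167e-01  a ← 56.825590 − (+3.922e-01/-4.167e-01) = 57.766663
iter 2: u=0.821927  f(a)=+9.954e-03  f'(a)=-3.958e-01  a ← 57.766663 − (+9.954e-03/-3.958e-01) = 57.791812
iter 3: u=0.821570  f(a)=+6.783e-06  f'(a)=-3.953e-01  a ← 57.791812 − (+6.783e-06/-3.953e-01) = 57.791829
iter 4: u=0.821569  f(a)=+3.169e-12  f'(a)=-3.953e-01  a ← 57.791829 − (+3.169e-12/-3.953e-01) = 57.791829
converged: |Δa| < 1e-12 after 4 iterations
sag = a·(cosh(S/(2a)) − 1) = 57.791829·(cosh(0.821569) − 1) = 20.626106
T_max/T_min = cosh(S/(2a)) = 1.356904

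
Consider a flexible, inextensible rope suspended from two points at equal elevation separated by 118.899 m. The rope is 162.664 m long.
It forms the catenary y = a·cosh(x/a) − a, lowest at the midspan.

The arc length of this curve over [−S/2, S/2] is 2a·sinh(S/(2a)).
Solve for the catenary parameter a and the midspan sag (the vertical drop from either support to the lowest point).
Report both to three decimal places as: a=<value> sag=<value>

seed: a₀ = √(S³/(24(L−S))) = √(118.899³/(24·43.765)) = 40.003521
iter 1: u=1.486107  f(a)=+5.095e+00  f'(a)=-2.711e+00  a ← 40.003521 − (+5.095e+00/-2.711e+00) = 41.882844
iter 2: u=1.419424  f(a)=+3.810e-01  f'(a)=-2.319e+00  a ← 41.882844 − (+3.810e-01/-2.319e+00) = 42.047126
iter 3: u=1.413878  f(a)=+2.512e-03  f'(a)=-2.289e+00  a ← 42.047126 − (+2.512e-03/-2.289e+00) = 42.048224
iter 4: u=1.413841  f(a)=+1.108e-07  f'(a)=-2.289e+00  a ← 42.048224 − (+1.108e-07/-2.289e+00) = 42.048224
iter 5: u=1.413841  f(a)=+0.000e+00  f'(a)=-2.289e+00  a ← 42.048224 − (+0.000e+00/-2.289e+00) = 42.048224
converged: |Δa| < 1e-12 after 5 iterations
sag = a·(cosh(S/(2a)) − 1) = 42.048224·(cosh(1.413841) − 1) = 49.510213
T_max/T_min = cosh(S/(2a)) = 2.177463

a=42.048 sag=49.510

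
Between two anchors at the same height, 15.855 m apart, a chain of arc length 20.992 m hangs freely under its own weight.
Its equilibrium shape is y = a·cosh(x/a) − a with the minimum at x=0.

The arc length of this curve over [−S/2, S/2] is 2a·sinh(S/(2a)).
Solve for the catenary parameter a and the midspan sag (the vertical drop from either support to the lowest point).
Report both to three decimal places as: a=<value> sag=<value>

a=5.944 sag=6.118

seed: a₀ = √(S³/(24(L−S))) = √(15.855³/(24·5.137)) = 5.685766
iter 1: u=1.394271  f(a)=+5.231e-01  f'(a)=-2.184e+00  a ← 5.685766 − (+5.231e-01/-2.184e+00) = 5.925314
iter 2: u=1.337904  f(a)=+3.487e-02  f'(a)=-1.901e+00  a ← 5.925314 − (+3.487e-02/-1.901e+00) = 5.943656
iter 3: u=1.333775  f(a)=+1.795e-04  f'(a)=-1.882e+00  a ← 5.943656 − (+1.795e-04/-1.882e+00) = 5.943752
iter 4: u=1.333754  f(a)=+4.809e-09  f'(a)=-1.882e+00  a ← 5.943752 − (+4.809e-09/-1.882e+00) = 5.943752
iter 5: u=1.333754  f(a)=+0.000e+00  f'(a)=-1.882e+00  a ← 5.943752 − (+0.000e+00/-1.882e+00) = 5.943752
converged: |Δa| < 1e-12 after 5 iterations
sag = a·(cosh(S/(2a)) − 1) = 5.943752·(cosh(1.333754) − 1) = 6.118346
T_max/T_min = cosh(S/(2a)) = 2.029374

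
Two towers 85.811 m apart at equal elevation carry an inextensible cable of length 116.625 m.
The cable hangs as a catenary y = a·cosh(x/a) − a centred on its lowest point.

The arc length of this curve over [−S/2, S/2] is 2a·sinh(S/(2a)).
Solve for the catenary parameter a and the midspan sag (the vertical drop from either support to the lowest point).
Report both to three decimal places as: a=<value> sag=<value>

seed: a₀ = √(S³/(24(L−S))) = √(85.811³/(24·30.814)) = 29.230402
iter 1: u=1.467838  f(a)=+3.495e+00  f'(a)=-2.599e+00  a ← 29.230402 − (+3.495e+00/-2.599e+00) = 30.575153
iter 2: u=1.403280  f(a)=+2.557e-01  f'(a)=-2.231e+00  a ← 30.575153 − (+2.557e-01/-2.231e+00) = 30.689722
iter 3: u=1.398041  f(a)=+1.607e-03  f'(a)=-2.203e+00  a ← 30.689722 − (+1.607e-03/-2.203e+00) = 30.690451
iter 4: u=1.398008  f(a)=+6.433e-08  f'(a)=-2.203e+00  a ← 30.690451 − (+6.433e-08/-2.203e+00) = 30.690451
iter 5: u=1.398008  f(a)=-2.842e-14  f'(a)=-2.203e+00  a ← 30.690451 − (-2.842e-14/-2.203e+00) = 30.690451
converged: |Δa| < 1e-12 after 5 iterations
sag = a·(cosh(S/(2a)) − 1) = 30.690451·(cosh(1.398008) − 1) = 35.205311
T_max/T_min = cosh(S/(2a)) = 2.147110

a=30.690 sag=35.205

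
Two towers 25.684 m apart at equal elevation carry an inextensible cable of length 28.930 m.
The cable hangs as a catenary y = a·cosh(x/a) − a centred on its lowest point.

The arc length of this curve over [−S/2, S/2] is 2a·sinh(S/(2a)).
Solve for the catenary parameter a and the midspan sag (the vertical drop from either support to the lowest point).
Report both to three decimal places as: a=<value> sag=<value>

seed: a₀ = √(S³/(24(L−S))) = √(25.684³/(24·3.246)) = 14.747354
iter 1: u=0.870800  f(a)=+1.253e-01  f'(a)=-4.745e-01  a ← 14.747354 − (+1.253e-01/-4.745e-01) = 15.011450
iter 2: u=0.855480  f(a)=+3.446e-03  f'(a)=-4.487e-01  a ← 15.011450 − (+3.446e-03/-4.487e-01) = 15.019128
iter 3: u=0.855043  f(a)=+2.768e-06  f'(a)=-4.480e-01  a ← 15.019128 − (+2.768e-06/-4.480e-01) = 15.019134
iter 4: u=0.855043  f(a)=+1.787e-12  f'(a)=-4.480e-01  a ← 15.019134 − (+1.787e-12/-4.480e-01) = 15.019134
converged: |Δa| < 1e-12 after 4 iterations
sag = a·(cosh(S/(2a)) − 1) = 15.019134·(cosh(0.855043) − 1) = 5.832979
T_max/T_min = cosh(S/(2a)) = 1.388370

a=15.019 sag=5.833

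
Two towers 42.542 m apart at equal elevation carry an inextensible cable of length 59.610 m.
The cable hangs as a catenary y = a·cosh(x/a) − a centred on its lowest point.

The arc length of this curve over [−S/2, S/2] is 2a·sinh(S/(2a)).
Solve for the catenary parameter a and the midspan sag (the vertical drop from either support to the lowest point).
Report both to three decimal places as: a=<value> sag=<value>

a=14.469 sag=18.663

seed: a₀ = √(S³/(24(L−S))) = √(42.542³/(24·17.068)) = 13.709762
iter 1: u=1.551522  f(a)=+2.176e+00  f'(a)=-3.143e+00  a ← 13.709762 − (+2.176e+00/-3.143e+00) = 14.402085
iter 2: u=1.476939  f(a)=+1.757e-01  f'(a)=-2.654e+00  a ← 14.402085 − (+1.757e-01/-2.654e+00) = 14.468278
iter 3: u=1.470182  f(a)=+1.368e-03  f'(a)=-2.613e+00  a ← 14.468278 − (+1.368e-03/-2.613e+00) = 14.468801
iter 4: u=1.470129  f(a)=+8.430e-08  f'(a)=-2.613e+00  a ← 14.468801 − (+8.430e-08/-2.613e+00) = 14.468801
iter 5: u=1.470129  f(a)=-1.421e-14  f'(a)=-2.613e+00  a ← 14.468801 − (-1.421e-14/-2.613e+00) = 14.468801
converged: |Δa| < 1e-12 after 5 iterations
sag = a·(cosh(S/(2a)) − 1) = 14.468801·(cosh(1.470129) − 1) = 18.662517
T_max/T_min = cosh(S/(2a)) = 2.289845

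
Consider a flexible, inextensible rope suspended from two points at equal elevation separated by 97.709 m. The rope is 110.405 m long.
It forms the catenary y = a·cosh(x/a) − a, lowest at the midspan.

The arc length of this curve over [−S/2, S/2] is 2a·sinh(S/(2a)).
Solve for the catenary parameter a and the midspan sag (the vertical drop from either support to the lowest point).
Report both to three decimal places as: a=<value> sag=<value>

seed: a₀ = √(S³/(24(L−S))) = √(97.709³/(24·12.696)) = 55.330268
iter 1: u=0.882962  f(a)=+5.042e-01  f'(a)=-4.957e-01  a ← 55.330268 − (+5.042e-01/-4.957e-01) = 56.347384
iter 2: u=0.867023  f(a)=+1.424e-02  f'(a)=-4.681e-01  a ← 56.347384 − (+1.424e-02/-4.681e-01) = 56.377804
iter 3: u=0.866556  f(a)=+1.209e-05  f'(a)=-4.673e-01  a ← 56.377804 − (+1.209e-05/-4.673e-01) = 56.377830
iter 4: u=0.866555  f(a)=+8.711e-12  f'(a)=-4.673e-01  a ← 56.377830 − (+8.711e-12/-4.673e-01) = 56.377830
converged: |Δa| < 1e-12 after 4 iterations
sag = a·(cosh(S/(2a)) − 1) = 56.377830·(cosh(0.866555) − 1) = 22.525755
T_max/T_min = cosh(S/(2a)) = 1.399550

a=56.378 sag=22.526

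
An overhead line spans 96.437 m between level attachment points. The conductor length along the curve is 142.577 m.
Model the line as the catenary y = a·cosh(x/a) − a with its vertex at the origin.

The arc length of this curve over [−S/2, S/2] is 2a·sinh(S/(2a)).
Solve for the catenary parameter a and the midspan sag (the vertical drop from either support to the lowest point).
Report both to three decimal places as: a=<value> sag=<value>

a=30.312 sag=47.154

seed: a₀ = √(S³/(24(L−S))) = √(96.437³/(24·46.140)) = 28.459097
iter 1: u=1.694309  f(a)=+7.094e+00  f'(a)=-4.274e+00  a ← 28.459097 − (+7.094e+00/-4.274e+00) = 30.118843
iter 2: u=1.600941  f(a)=+6.679e-01  f'(a)=-3.504e+00  a ← 30.118843 − (+6.679e-01/-3.504e+00) = 30.309467
iter 3: u=1.590873  f(a)=+7.280e-03  f'(a)=-3.428e+00  a ← 30.309467 − (+7.280e-03/-3.428e+00) = 30.311590
iter 4: u=1.590761  f(a)=+8.859e-07  f'(a)=-3.427e+00  a ← 30.311590 − (+8.859e-07/-3.427e+00) = 30.311591
iter 5: u=1.590761  f(a)=+0.000e+00  f'(a)=-3.427e+00  a ← 30.311591 − (+0.000e+00/-3.427e+00) = 30.311591
converged: |Δa| < 1e-12 after 5 iterations
sag = a·(cosh(S/(2a)) − 1) = 30.311591·(cosh(1.590761) − 1) = 47.153516
T_max/T_min = cosh(S/(2a)) = 2.555627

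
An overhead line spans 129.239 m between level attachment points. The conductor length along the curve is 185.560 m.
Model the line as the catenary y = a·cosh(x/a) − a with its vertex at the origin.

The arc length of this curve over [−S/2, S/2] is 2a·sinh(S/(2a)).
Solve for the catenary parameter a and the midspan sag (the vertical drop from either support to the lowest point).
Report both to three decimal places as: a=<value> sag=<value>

seed: a₀ = √(S³/(24(L−S))) = √(129.239³/(24·56.321)) = 39.962218
iter 1: u=1.617015  f(a)=+7.839e+00  f'(a)=-3.628e+00  a ← 39.962218 − (+7.839e+00/-3.628e+00) = 42.122831
iter 2: u=1.534073  f(a)=+6.806e-01  f'(a)=-3.023e+00  a ← 42.122831 − (+6.806e-01/-3.023e+00) = 42.347976
iter 3: u=1.525917  f(a)=+6.209e-03  f'(a)=-2.968e+00  a ← 42.347976 − (+6.209e-03/-2.968e+00) = 42.350067
iter 4: u=1.525842  f(a)=+5.271e-07  f'(a)=-2.968e+00  a ← 42.350067 − (+5.271e-07/-2.968e+00) = 42.350068
iter 5: u=1.525842  f(a)=+2.842e-14  f'(a)=-2.968e+00  a ← 42.350068 − (+2.842e-14/-2.968e+00) = 42.350068
converged: |Δa| < 1e-12 after 5 iterations
sag = a·(cosh(S/(2a)) − 1) = 42.350068·(cosh(1.525842) − 1) = 59.638445
T_max/T_min = cosh(S/(2a)) = 2.408225

a=42.350 sag=59.638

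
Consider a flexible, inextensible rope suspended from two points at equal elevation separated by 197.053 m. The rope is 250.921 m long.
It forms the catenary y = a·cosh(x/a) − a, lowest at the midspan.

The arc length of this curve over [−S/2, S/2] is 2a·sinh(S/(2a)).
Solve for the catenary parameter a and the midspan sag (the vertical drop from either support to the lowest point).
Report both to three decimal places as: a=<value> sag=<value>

seed: a₀ = √(S³/(24(L−S))) = √(197.053³/(24·53.868)) = 76.931381
iter 1: u=1.280706  f(a)=+4.594e+00  f'(a)=-1.644e+00  a ← 76.931381 − (+4.594e+00/-1.644e+00) = 79.725961
iter 2: u=1.235815  f(a)=+2.622e-01  f'(a)=-1.461e+00  a ← 79.725961 − (+2.622e-01/-1.461e+00) = 79.905404
iter 3: u=1.233039  f(a)=+9.684e-04  f'(a)=-1.450e+00  a ← 79.905404 − (+9.684e-04/-1.450e+00) = 79.906072
iter 4: u=1.233029  f(a)=+1.332e-08  f'(a)=-1.450e+00  a ← 79.906072 − (+1.332e-08/-1.450e+00) = 79.906072
iter 5: u=1.233029  f(a)=+2.842e-14  f'(a)=-1.450e+00  a ← 79.906072 − (+2.842e-14/-1.450e+00) = 79.906072
converged: |Δa| < 1e-12 after 5 iterations
sag = a·(cosh(S/(2a)) − 1) = 79.906072·(cosh(1.233029) − 1) = 68.839743
T_max/T_min = cosh(S/(2a)) = 1.861508

a=79.906 sag=68.840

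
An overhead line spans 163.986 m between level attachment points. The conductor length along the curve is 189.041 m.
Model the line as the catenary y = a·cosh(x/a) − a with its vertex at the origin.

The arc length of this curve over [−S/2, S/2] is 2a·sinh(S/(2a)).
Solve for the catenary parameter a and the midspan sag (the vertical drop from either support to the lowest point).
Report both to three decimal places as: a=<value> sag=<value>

seed: a₀ = √(S³/(24(L−S))) = √(163.986³/(24·25.055)) = 85.636189
iter 1: u=0.957457  f(a)=+1.174e+00  f'(a)=-6.406e-01  a ← 85.636189 − (+1.174e+00/-6.406e-01) = 87.468620
iter 2: u=0.937399  f(a)=+3.873e-02  f'(a)=-5.989e-01  a ← 87.468620 − (+3.873e-02/-5.989e-01) = 87.533291
iter 3: u=0.936706  f(a)=+4.537e-05  f'(a)=-5.975e-01  a ← 87.533291 − (+4.537e-05/-5.975e-01) = 87.533367
iter 4: u=0.936706  f(a)=+6.241e-11  f'(a)=-5.975e-01  a ← 87.533367 − (+6.241e-11/-5.975e-01) = 87.533367
iter 5: u=0.936706  f(a)=-2.842e-14  f'(a)=-5.975e-01  a ← 87.533367 − (-2.842e-14/-5.975e-01) = 87.533367
converged: |Δa| < 1e-12 after 5 iterations
sag = a·(cosh(S/(2a)) − 1) = 87.533367·(cosh(0.936706) − 1) = 41.292932
T_max/T_min = cosh(S/(2a)) = 1.471739

a=87.533 sag=41.293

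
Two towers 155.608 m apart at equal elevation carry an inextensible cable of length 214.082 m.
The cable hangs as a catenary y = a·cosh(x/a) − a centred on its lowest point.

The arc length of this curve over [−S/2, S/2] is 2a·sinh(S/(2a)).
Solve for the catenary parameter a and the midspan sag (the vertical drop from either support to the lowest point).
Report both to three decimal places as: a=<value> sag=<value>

a=54.515 sag=65.608

seed: a₀ = √(S³/(24(L−S))) = √(155.608³/(24·58.474)) = 51.815639
iter 1: u=1.501554  f(a)=+6.957e+00  f'(a)=-2.809e+00  a ← 51.815639 − (+6.957e+00/-2.809e+00) = 54.292716
iter 2: u=1.433047  f(a)=+5.300e-01  f'(a)=-2.396e+00  a ← 54.292716 − (+5.300e-01/-2.396e+00) = 54.513958
iter 3: u=1.427231  f(a)=+3.637e-03  f'(a)=-2.363e+00  a ← 54.513958 − (+3.637e-03/-2.363e+00) = 54.515497
iter 4: u=1.427191  f(a)=+1.738e-07  f'(a)=-2.363e+00  a ← 54.515497 − (+1.738e-07/-2.363e+00) = 54.515497
iter 5: u=1.427191  f(a)=+0.000e+00  f'(a)=-2.363e+00  a ← 54.515497 − (+0.000e+00/-2.363e+00) = 54.515497
converged: |Δa| < 1e-12 after 5 iterations
sag = a·(cosh(S/(2a)) − 1) = 54.515497·(cosh(1.427191) − 1) = 65.608252
T_max/T_min = cosh(S/(2a)) = 2.203479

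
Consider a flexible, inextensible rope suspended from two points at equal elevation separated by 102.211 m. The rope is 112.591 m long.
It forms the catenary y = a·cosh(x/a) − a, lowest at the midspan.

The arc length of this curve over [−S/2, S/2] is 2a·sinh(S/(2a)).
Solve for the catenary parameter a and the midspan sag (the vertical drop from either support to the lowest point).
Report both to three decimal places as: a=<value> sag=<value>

a=66.445 sag=20.642

seed: a₀ = √(S³/(24(L−S))) = √(102.211³/(24·10.380)) = 65.469972
iter 1: u=0.780594  f(a)=+3.209e-01  f'(a)=-3.368e-01  a ← 65.469972 − (+3.209e-01/-3.368e-01) = 66.422560
iter 2: u=0.769400  f(a)=+7.137e-03  f'(a)=-3.220e-01  a ← 66.422560 − (+7.137e-03/-3.220e-01) = 66.444725
iter 3: u=0.769143  f(a)=+3.709e-06  f'(a)=-3.217e-01  a ← 66.444725 − (+3.709e-06/-3.217e-01) = 66.444737
iter 4: u=0.769143  f(a)=+9.948e-13  f'(a)=-3.217e-01  a ← 66.444737 − (+9.948e-13/-3.217e-01) = 66.444737
converged: |Δa| < 1e-12 after 4 iterations
sag = a·(cosh(S/(2a)) − 1) = 66.444737·(cosh(0.769143) − 1) = 20.641923
T_max/T_min = cosh(S/(2a)) = 1.310663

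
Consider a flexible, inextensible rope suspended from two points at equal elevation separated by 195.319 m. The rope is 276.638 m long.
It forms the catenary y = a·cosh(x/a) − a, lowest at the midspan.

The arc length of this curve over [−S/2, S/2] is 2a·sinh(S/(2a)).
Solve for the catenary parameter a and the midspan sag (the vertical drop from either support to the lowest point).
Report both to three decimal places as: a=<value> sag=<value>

seed: a₀ = √(S³/(24(L−S))) = √(195.319³/(24·81.319)) = 61.789560
iter 1: u=1.580518  f(a)=+1.078e+01  f'(a)=-3.351e+00  a ← 61.789560 − (+1.078e+01/-3.351e+00) = 65.007146
iter 2: u=1.502289  f(a)=+8.995e-01  f'(a)=-2.813e+00  a ← 65.007146 − (+8.995e-01/-2.813e+00) = 65.326866
iter 3: u=1.494936  f(a)=+7.518e-03  f'(a)=-2.766e+00  a ← 65.326866 − (+7.518e-03/-2.766e+00) = 65.329583
iter 4: u=1.494874  f(a)=+5.349e-07  f'(a)=-2.766e+00  a ← 65.329583 − (+5.349e-07/-2.766e+00) = 65.329584
iter 5: u=1.494874  f(a)=+5.684e-14  f'(a)=-2.766e+00  a ← 65.329584 − (+5.684e-14/-2.766e+00) = 65.329584
converged: |Δa| < 1e-12 after 5 iterations
sag = a·(cosh(S/(2a)) − 1) = 65.329584·(cosh(1.494874) − 1) = 87.641329
T_max/T_min = cosh(S/(2a)) = 2.341526

a=65.330 sag=87.641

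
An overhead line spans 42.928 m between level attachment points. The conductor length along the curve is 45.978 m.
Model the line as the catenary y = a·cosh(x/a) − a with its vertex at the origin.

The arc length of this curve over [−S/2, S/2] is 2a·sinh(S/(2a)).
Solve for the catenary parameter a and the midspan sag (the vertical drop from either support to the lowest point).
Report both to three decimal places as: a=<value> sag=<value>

a=33.219 sag=7.179

seed: a₀ = √(S³/(24(L−S))) = √(42.928³/(24·3.050)) = 32.874219
iter 1: u=0.652913  f(a)=+6.567e-02  f'(a)=-1.936e-01  a ← 32.874219 − (+6.567e-02/-1.936e-01) = 33.213465
iter 2: u=0.646244  f(a)=+1.030e-03  f'(a)=-1.876e-01  a ← 33.213465 − (+1.030e-03/-1.876e-01) = 33.218959
iter 3: u=0.646137  f(a)=+2.627e-07  f'(a)=-1.875e-01  a ← 33.218959 − (+2.627e-07/-1.875e-01) = 33.218961
iter 4: u=0.646137  f(a)=+2.132e-14  f'(a)=-1.875e-01  a ← 33.218961 − (+2.132e-14/-1.875e-01) = 33.218961
converged: |Δa| < 1e-12 after 4 iterations
sag = a·(cosh(S/(2a)) − 1) = 33.218961·(cosh(0.646137) − 1) = 7.178978
T_max/T_min = cosh(S/(2a)) = 1.216111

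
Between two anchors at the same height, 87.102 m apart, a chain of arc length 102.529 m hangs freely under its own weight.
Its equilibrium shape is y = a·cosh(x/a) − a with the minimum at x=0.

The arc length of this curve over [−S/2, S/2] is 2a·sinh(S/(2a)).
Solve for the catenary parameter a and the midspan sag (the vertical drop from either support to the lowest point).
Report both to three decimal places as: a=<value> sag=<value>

seed: a₀ = √(S³/(24(L−S))) = √(87.102³/(24·15.427)) = 42.246996
iter 1: u=1.030866  f(a)=+8.408e-01  f'(a)=-8.109e-01  a ← 42.246996 − (+8.408e-01/-8.109e-01) = 43.283759
iter 2: u=1.006174  f(a)=+3.194e-02  f'(a)=-7.504e-01  a ← 43.283759 − (+3.194e-02/-7.504e-01) = 43.326329
iter 3: u=1.005186  f(a)=+5.015e-05  f'(a)=-7.480e-01  a ← 43.326329 − (+5.015e-05/-7.480e-01) = 43.326396
iter 4: u=1.005184  f(a)=+1.240e-10  f'(a)=-7.480e-01  a ← 43.326396 − (+1.240e-10/-7.480e-01) = 43.326396
iter 5: u=1.005184  f(a)=+2.842e-14  f'(a)=-7.480e-01  a ← 43.326396 − (+2.842e-14/-7.480e-01) = 43.326396
converged: |Δa| < 1e-12 after 5 iterations
sag = a·(cosh(S/(2a)) − 1) = 43.326396·(cosh(1.005184) − 1) = 23.794581
T_max/T_min = cosh(S/(2a)) = 1.549194

a=43.326 sag=23.795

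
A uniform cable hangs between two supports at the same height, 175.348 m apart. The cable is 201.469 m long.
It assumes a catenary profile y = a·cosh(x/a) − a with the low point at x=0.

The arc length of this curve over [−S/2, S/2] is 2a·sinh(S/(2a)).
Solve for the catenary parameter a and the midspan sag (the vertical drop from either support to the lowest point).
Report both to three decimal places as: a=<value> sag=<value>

seed: a₀ = √(S³/(24(L−S))) = √(175.348³/(24·26.121)) = 92.736501
iter 1: u=0.945410  f(a)=+1.193e+00  f'(a)=-6.153e-01  a ← 92.736501 − (+1.193e+00/-6.153e-01) = 94.674507
iter 2: u=0.926057  f(a)=+3.841e-02  f'(a)=-5.763e-01  a ← 94.674507 − (+3.841e-02/-5.763e-01) = 94.741155
iter 3: u=0.925406  f(a)=+4.278e-05  f'(a)=-5.750e-01  a ← 94.741155 − (+4.278e-05/-5.750e-01) = 94.741229
iter 4: u=0.925405  f(a)=+5.318e-11  f'(a)=-5.750e-01  a ← 94.741229 − (+5.318e-11/-5.750e-01) = 94.741229
converged: |Δa| < 1e-12 after 4 iterations
sag = a·(cosh(S/(2a)) − 1) = 94.741229·(cosh(0.925405) − 1) = 43.545936
T_max/T_min = cosh(S/(2a)) = 1.459630

a=94.741 sag=43.546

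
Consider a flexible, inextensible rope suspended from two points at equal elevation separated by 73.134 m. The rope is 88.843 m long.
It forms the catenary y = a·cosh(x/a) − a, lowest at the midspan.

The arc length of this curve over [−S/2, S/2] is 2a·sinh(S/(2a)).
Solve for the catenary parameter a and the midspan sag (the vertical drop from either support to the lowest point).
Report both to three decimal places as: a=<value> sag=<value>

a=33.201 sag=22.257

seed: a₀ = √(S³/(24(L−S))) = √(73.134³/(24·15.709)) = 32.210621
iter 1: u=1.135247  f(a)=+1.044e+00  f'(a)=-1.107e+00  a ← 32.210621 − (+1.044e+00/-1.107e+00) = 33.153599
iter 2: u=1.102957  f(a)=+4.760e-02  f'(a)=-1.008e+00  a ← 33.153599 − (+4.760e-02/-1.008e+00) = 33.200809
iter 3: u=1.101389  f(a)=+1.094e-04  f'(a)=-1.004e+00  a ← 33.200809 − (+1.094e-04/-1.004e+00) = 33.200918
iter 4: u=1.101385  f(a)=+5.811e-10  f'(a)=-1.004e+00  a ← 33.200918 − (+5.811e-10/-1.004e+00) = 33.200918
iter 5: u=1.101385  f(a)=+0.000e+00  f'(a)=-1.004e+00  a ← 33.200918 − (+0.000e+00/-1.004e+00) = 33.200918
converged: |Δa| < 1e-12 after 5 iterations
sag = a·(cosh(S/(2a)) − 1) = 33.200918·(cosh(1.101385) − 1) = 22.256909
T_max/T_min = cosh(S/(2a)) = 1.670370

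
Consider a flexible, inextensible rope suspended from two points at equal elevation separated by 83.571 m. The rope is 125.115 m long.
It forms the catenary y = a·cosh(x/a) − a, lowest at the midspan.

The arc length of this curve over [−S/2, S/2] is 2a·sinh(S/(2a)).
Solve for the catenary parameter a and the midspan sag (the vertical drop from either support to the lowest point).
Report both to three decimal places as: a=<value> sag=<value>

seed: a₀ = √(S³/(24(L−S))) = √(83.571³/(24·41.544)) = 24.194888
iter 1: u=1.727038  f(a)=+6.654e+00  f'(a)=-4.574e+00  a ← 24.194888 − (+6.654e+00/-4.574e+00) = 25.649781
iter 2: u=1.629078  f(a)=+6.475e-01  f'(a)=-3.723e+00  a ← 25.649781 − (+6.475e-01/-3.723e+00) = 25.823674
iter 3: u=1.618108  f(a)=+7.588e-03  f'(a)=-3.637e+00  a ← 25.823674 − (+7.588e-03/-3.637e+00) = 25.825761
iter 4: u=1.617977  f(a)=+1.069e-06  f'(a)=-3.636e+00  a ← 25.825761 − (+1.069e-06/-3.636e+00) = 25.825761
iter 5: u=1.617977  f(a)=-1.421e-14  f'(a)=-3.636e+00  a ← 25.825761 − (-1.421e-14/-3.636e+00) = 25.825761
converged: |Δa| < 1e-12 after 5 iterations
sag = a·(cosh(S/(2a)) − 1) = 25.825761·(cosh(1.617977) − 1) = 41.852971
T_max/T_min = cosh(S/(2a)) = 2.620590

a=25.826 sag=41.853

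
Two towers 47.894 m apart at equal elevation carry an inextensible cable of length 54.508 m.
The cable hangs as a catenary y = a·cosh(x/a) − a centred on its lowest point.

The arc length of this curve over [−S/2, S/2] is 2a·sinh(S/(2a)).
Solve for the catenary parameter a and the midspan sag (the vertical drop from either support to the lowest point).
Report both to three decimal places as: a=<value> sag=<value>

a=26.836 sag=11.412

seed: a₀ = √(S³/(24(L−S))) = √(47.894³/(24·6.614)) = 26.307765
iter 1: u=0.910264  f(a)=+2.795e-01  f'(a)=-5.457e-01  a ← 26.307765 − (+2.795e-01/-5.457e-01) = 26.819884
iter 2: u=0.892882  f(a)=+8.369e-03  f'(a)=-5.135e-01  a ← 26.819884 − (+8.369e-03/-5.135e-01) = 26.836183
iter 3: u=0.892340  f(a)=+8.019e-06  f'(a)=-5.125e-01  a ← 26.836183 − (+8.019e-06/-5.125e-01) = 26.836199
iter 4: u=0.892339  f(a)=+7.375e-12  f'(a)=-5.125e-01  a ← 26.836199 − (+7.375e-12/-5.125e-01) = 26.836199
converged: |Δa| < 1e-12 after 4 iterations
sag = a·(cosh(S/(2a)) − 1) = 26.836199·(cosh(0.892339) − 1) = 11.412489
T_max/T_min = cosh(S/(2a)) = 1.425265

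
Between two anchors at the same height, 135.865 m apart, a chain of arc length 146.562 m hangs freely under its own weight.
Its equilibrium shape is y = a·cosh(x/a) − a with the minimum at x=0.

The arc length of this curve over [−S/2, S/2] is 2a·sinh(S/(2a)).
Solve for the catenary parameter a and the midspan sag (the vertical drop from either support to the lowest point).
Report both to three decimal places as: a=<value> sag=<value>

a=99.985 sag=23.979

seed: a₀ = √(S³/(24(L−S))) = √(135.865³/(24·10.697)) = 98.838187
iter 1: u=0.687310  f(a)=+2.555e-01  f'(a)=-2.269e-01  a ← 98.838187 − (+2.555e-01/-2.269e-01) = 99.964555
iter 2: u=0.679566  f(a)=+4.434e-03  f'(a)=-2.190e-01  a ← 99.964555 − (+4.434e-03/-2.190e-01) = 99.984796
iter 3: u=0.679428  f(a)=+1.387e-06  f'(a)=-2.189e-01  a ← 99.984796 − (+1.387e-06/-2.189e-01) = 99.984803
iter 4: u=0.679428  f(a)=+1.421e-13  f'(a)=-2.189e-01  a ← 99.984803 − (+1.421e-13/-2.189e-01) = 99.984803
converged: |Δa| < 1e-12 after 4 iterations
sag = a·(cosh(S/(2a)) − 1) = 99.984803·(cosh(0.679428) − 1) = 23.979167
T_max/T_min = cosh(S/(2a)) = 1.239828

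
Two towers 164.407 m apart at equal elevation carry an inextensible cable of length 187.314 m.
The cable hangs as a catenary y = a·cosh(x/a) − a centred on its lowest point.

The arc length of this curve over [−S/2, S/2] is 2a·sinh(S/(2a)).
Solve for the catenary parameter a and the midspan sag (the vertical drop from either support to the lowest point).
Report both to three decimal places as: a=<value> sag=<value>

a=91.728 sag=39.366

seed: a₀ = √(S³/(24(L−S))) = √(164.407³/(24·22.907)) = 89.906425
iter 1: u=0.914323  f(a)=+9.768e-01  f'(a)=-5.535e-01  a ← 89.906425 − (+9.768e-01/-5.535e-01) = 91.671265
iter 2: u=0.896720  f(a)=+2.950e-02  f'(a)=-5.205e-01  a ← 91.671265 − (+2.950e-02/-5.205e-01) = 91.727947
iter 3: u=0.896166  f(a)=+2.877e-05  f'(a)=-5.195e-01  a ← 91.727947 − (+2.877e-05/-5.195e-01) = 91.728002
iter 4: u=0.896166  f(a)=+2.740e-11  f'(a)=-5.195e-01  a ← 91.728002 − (+2.740e-11/-5.195e-01) = 91.728002
converged: |Δa| < 1e-12 after 4 iterations
sag = a·(cosh(S/(2a)) − 1) = 91.728002·(cosh(0.896166) − 1) = 39.366086
T_max/T_min = cosh(S/(2a)) = 1.429161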